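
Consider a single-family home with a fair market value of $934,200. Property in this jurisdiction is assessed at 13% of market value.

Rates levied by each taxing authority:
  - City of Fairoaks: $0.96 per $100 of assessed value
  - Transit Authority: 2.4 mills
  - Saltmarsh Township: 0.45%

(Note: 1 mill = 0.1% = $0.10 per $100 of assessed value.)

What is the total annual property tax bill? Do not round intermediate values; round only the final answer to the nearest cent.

Assessed value = $934,200 × 0.13 = $121,446
City of Fairoaks: $121,446 × 0.0096 = $1,165.8816
Transit Authority: $121,446 × 0.0024 = $291.4704
Saltmarsh Township: $121,446 × 0.0045 = $546.507
Total = $2,003.859

$2,003.86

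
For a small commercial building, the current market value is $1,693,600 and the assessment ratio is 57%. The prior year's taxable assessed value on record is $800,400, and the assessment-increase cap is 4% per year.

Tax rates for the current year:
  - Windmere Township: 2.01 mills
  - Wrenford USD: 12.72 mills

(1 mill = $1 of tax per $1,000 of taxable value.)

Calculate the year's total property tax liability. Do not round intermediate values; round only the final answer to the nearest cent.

Uncapped assessed value = $1,693,600 × 0.57 = $965,352
Cap limit = $800,400 × 1.04 = $832,416
Taxable assessed value = min($965,352, $832,416) = $832,416 (cap binds)
Windmere Township: $832,416 × 0.00201 = $1,673.15616
Wrenford USD: $832,416 × 0.01272 = $10,588.33152
Total = $12,261.48768

$12,261.49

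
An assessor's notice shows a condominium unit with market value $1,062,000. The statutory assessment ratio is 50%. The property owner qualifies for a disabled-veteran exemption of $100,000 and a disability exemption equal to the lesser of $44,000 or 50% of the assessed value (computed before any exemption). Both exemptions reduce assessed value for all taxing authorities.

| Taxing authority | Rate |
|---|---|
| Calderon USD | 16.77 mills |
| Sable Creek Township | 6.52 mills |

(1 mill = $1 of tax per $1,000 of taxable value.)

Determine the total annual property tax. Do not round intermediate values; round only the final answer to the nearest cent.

Assessed value = $1,062,000 × 0.5 = $531,000
Disability exemption = min($44,000, 50% × $531,000) = min($44,000, $265,500) = $44,000 (dollar cap binds)
Taxable value = $531,000 − $100,000 − $44,000 = $387,000
Calderon USD: $387,000 × 0.01677 = $6,489.99
Sable Creek Township: $387,000 × 0.00652 = $2,523.24
Total = $9,013.23

$9,013.23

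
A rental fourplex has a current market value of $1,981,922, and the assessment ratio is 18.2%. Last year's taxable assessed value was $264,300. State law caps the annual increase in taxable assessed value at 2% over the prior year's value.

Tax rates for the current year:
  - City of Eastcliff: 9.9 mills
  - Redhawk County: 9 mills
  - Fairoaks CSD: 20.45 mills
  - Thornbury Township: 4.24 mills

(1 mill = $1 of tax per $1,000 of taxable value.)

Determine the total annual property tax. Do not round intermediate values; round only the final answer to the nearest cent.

Uncapped assessed value = $1,981,922 × 0.182 = $360,709.804
Cap limit = $264,300 × 1.02 = $269,586
Taxable assessed value = min($360,709.804, $269,586) = $269,586 (cap binds)
City of Eastcliff: $269,586 × 0.0099 = $2,668.9014
Redhawk County: $269,586 × 0.009 = $2,426.274
Fairoaks CSD: $269,586 × 0.02045 = $5,513.0337
Thornbury Township: $269,586 × 0.00424 = $1,143.04464
Total = $11,751.25374

$11,751.25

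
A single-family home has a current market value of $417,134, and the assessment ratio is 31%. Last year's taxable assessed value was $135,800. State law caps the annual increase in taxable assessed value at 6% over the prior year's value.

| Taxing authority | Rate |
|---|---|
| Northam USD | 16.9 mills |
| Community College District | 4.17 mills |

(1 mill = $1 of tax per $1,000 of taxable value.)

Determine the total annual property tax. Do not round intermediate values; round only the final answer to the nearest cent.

Uncapped assessed value = $417,134 × 0.31 = $129,311.54
Cap limit = $135,800 × 1.06 = $143,948
Taxable assessed value = min($129,311.54, $143,948) = $129,311.54 (cap does not bind)
Northam USD: $129,311.54 × 0.0169 = $2,185.365026
Community College District: $129,311.54 × 0.00417 = $539.2291218
Total = $2,724.5941478

$2,724.59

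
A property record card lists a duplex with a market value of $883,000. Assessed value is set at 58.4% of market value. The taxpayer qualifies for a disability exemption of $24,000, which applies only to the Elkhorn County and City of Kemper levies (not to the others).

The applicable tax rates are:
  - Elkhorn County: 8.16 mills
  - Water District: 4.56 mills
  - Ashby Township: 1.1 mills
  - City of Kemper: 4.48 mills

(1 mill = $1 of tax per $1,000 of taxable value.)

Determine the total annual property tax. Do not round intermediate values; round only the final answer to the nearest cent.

Assessed value = $883,000 × 0.584 = $515,672
Elkhorn County: ($515,672 − $24,000) × 0.00816 = $491,672 × 0.00816 = $4,012.04352
Water District: $515,672 × 0.00456 = $2,351.46432
Ashby Township: $515,672 × 0.0011 = $567.2392
City of Kemper: ($515,672 − $24,000) × 0.00448 = $491,672 × 0.00448 = $2,202.69056
Total = $9,133.4376

$9,133.44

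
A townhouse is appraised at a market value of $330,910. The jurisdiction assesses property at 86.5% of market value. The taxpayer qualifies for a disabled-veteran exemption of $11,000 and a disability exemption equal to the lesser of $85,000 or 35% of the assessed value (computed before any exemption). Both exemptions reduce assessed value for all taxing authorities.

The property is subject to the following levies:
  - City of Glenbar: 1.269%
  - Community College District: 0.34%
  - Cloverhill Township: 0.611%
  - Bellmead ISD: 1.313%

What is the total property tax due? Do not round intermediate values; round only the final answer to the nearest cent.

$6,721.08

Assessed value = $330,910 × 0.865 = $286,237.15
Disability exemption = min($85,000, 35% × $286,237.15) = min($85,000, $100,183.0025) = $85,000 (dollar cap binds)
Taxable value = $286,237.15 − $11,000 − $85,000 = $190,237.15
City of Glenbar: $190,237.15 × 0.01269 = $2,414.1094335
Community College District: $190,237.15 × 0.0034 = $646.80631
Cloverhill Township: $190,237.15 × 0.00611 = $1,162.3489865
Bellmead ISD: $190,237.15 × 0.01313 = $2,497.8137795
Total = $6,721.0785095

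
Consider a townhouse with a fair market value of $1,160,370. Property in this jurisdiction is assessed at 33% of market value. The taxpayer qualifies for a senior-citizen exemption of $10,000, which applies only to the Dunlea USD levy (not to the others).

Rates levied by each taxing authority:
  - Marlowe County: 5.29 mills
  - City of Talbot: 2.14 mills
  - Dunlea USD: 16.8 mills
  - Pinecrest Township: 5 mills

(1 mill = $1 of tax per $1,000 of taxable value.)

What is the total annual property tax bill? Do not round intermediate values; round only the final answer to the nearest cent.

$11,024.81

Assessed value = $1,160,370 × 0.33 = $382,922.1
Marlowe County: $382,922.1 × 0.00529 = $2,025.657909
City of Talbot: $382,922.1 × 0.00214 = $819.453294
Dunlea USD: ($382,922.1 − $10,000) × 0.0168 = $372,922.1 × 0.0168 = $6,265.09128
Pinecrest Township: $382,922.1 × 0.005 = $1,914.6105
Total = $11,024.812983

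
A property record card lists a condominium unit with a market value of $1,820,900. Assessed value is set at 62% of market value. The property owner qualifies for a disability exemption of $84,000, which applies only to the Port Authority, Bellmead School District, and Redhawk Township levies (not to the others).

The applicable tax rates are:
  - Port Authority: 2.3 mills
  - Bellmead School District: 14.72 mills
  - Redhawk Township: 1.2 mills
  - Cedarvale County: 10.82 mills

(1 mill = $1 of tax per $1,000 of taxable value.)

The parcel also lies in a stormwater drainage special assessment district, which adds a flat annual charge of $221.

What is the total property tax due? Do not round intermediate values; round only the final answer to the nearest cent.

$31,475.46

Assessed value = $1,820,900 × 0.62 = $1,128,958
Port Authority: ($1,128,958 − $84,000) × 0.0023 = $1,044,958 × 0.0023 = $2,403.4034
Bellmead School District: ($1,128,958 − $84,000) × 0.01472 = $1,044,958 × 0.01472 = $15,381.78176
Redhawk Township: ($1,128,958 − $84,000) × 0.0012 = $1,044,958 × 0.0012 = $1,253.9496
Cedarvale County: $1,128,958 × 0.01082 = $12,215.32556
Levies subtotal = $31,254.46032
Total = $31,254.46032 + $221 = $31,475.46032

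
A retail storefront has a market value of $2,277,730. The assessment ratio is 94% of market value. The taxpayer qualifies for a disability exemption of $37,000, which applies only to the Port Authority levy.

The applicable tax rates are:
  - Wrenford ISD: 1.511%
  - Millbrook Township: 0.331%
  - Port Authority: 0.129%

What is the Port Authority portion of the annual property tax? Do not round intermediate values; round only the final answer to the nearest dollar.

$2,714

Assessed value = $2,277,730 × 0.94 = $2,141,066.2
Port Authority taxable value = $2,141,066.2 − $37,000 = $2,104,066.2
Port Authority levy = $2,104,066.2 × 0.00129 = $2,714.245398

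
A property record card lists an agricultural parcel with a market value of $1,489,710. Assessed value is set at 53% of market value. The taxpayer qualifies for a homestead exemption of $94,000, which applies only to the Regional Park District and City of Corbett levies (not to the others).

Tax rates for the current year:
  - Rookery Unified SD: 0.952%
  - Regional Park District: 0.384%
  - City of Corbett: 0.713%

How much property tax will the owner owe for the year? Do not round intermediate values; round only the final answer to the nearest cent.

$15,146.62

Assessed value = $1,489,710 × 0.53 = $789,546.3
Rookery Unified SD: $789,546.3 × 0.00952 = $7,516.480776
Regional Park District: ($789,546.3 − $94,000) × 0.00384 = $695,546.3 × 0.00384 = $2,670.897792
City of Corbett: ($789,546.3 − $94,000) × 0.00713 = $695,546.3 × 0.00713 = $4,959.245119
Total = $15,146.623687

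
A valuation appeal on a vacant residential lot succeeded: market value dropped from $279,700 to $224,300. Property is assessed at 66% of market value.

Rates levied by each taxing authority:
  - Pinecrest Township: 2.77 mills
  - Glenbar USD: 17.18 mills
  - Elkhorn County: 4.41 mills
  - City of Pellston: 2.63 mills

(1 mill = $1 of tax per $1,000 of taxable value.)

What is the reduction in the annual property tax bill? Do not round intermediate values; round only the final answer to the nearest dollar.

$987

Old assessed value = $279,700 × 0.66 = $184,602
New assessed value = $224,300 × 0.66 = $148,038
Combined rate = 0.00277 + 0.01718 + 0.00441 + 0.00263 = 0.02699
Old tax = $184,602 × 0.02699 = $4,982.40798
New tax = $148,038 × 0.02699 = $3,995.54562
Reduction = $4,982.40798 − $3,995.54562 = $986.86236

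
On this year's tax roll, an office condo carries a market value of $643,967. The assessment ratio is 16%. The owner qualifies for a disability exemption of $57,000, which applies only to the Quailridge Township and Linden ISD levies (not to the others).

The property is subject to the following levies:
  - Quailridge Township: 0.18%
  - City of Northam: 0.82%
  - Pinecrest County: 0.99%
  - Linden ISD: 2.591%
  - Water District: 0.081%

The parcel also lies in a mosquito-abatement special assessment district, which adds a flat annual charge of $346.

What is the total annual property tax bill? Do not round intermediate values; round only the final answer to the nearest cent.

Assessed value = $643,967 × 0.16 = $103,034.72
Quailridge Township: ($103,034.72 − $57,000) × 0.0018 = $46,034.72 × 0.0018 = $82.862496
City of Northam: $103,034.72 × 0.0082 = $844.884704
Pinecrest County: $103,034.72 × 0.0099 = $1,020.043728
Linden ISD: ($103,034.72 − $57,000) × 0.02591 = $46,034.72 × 0.02591 = $1,192.7595952
Water District: $103,034.72 × 0.00081 = $83.4581232
Levies subtotal = $3,224.0086464
Total = $3,224.0086464 + $346 = $3,570.0086464

$3,570.01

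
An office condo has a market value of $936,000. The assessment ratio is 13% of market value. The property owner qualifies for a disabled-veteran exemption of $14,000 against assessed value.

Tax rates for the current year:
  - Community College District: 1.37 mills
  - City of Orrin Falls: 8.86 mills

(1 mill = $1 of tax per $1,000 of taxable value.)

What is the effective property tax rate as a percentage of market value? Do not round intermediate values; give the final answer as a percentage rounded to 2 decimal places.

Assessed value = $936,000 × 0.13 = $121,680
Taxable value = $121,680 − $14,000 = $107,680
Community College District: $107,680 × 0.00137 = $147.5216
City of Orrin Falls: $107,680 × 0.00886 = $954.0448
Total tax = $1,101.5664
Effective rate = $1,101.5664 ÷ $936,000 = 0.12% of market value

0.12%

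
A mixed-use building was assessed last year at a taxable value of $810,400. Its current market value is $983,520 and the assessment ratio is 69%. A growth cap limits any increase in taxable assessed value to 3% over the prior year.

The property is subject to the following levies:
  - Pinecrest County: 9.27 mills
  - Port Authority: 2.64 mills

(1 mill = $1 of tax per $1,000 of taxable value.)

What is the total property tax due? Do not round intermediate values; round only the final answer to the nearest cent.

$8,082.47

Uncapped assessed value = $983,520 × 0.69 = $678,628.8
Cap limit = $810,400 × 1.03 = $834,712
Taxable assessed value = min($678,628.8, $834,712) = $678,628.8 (cap does not bind)
Pinecrest County: $678,628.8 × 0.00927 = $6,290.888976
Port Authority: $678,628.8 × 0.00264 = $1,791.580032
Total = $8,082.469008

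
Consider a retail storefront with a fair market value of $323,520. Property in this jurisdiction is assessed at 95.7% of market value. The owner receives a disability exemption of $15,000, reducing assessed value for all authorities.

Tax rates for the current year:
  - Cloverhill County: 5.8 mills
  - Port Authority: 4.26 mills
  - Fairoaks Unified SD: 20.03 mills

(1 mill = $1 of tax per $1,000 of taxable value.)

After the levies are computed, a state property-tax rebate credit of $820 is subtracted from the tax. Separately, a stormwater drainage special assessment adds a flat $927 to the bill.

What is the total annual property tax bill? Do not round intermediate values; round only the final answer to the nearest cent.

Assessed value = $323,520 × 0.957 = $309,608.64
Taxable value = $309,608.64 − $15,000 = $294,608.64
Cloverhill County: $294,608.64 × 0.0058 = $1,708.730112
Port Authority: $294,608.64 × 0.00426 = $1,255.0328064
Fairoaks Unified SD: $294,608.64 × 0.02003 = $5,901.0110592
Levies subtotal = $8,864.7739776
After credit = $8,864.7739776 − $820 = $8,044.7739776
Total = $8,044.7739776 + $927 = $8,971.7739776

$8,971.77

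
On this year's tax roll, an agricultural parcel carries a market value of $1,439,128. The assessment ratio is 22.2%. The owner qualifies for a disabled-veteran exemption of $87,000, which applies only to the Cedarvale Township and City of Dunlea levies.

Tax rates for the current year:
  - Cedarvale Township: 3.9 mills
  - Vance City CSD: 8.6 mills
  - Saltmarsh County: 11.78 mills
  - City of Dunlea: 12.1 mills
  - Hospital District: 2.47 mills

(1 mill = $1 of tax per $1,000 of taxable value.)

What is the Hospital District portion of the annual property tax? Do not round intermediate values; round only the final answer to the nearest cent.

$789.13

Assessed value = $1,439,128 × 0.222 = $319,486.416
Hospital District taxable value = $319,486.416 (exemption does not apply)
Hospital District levy = $319,486.416 × 0.00247 = $789.13144752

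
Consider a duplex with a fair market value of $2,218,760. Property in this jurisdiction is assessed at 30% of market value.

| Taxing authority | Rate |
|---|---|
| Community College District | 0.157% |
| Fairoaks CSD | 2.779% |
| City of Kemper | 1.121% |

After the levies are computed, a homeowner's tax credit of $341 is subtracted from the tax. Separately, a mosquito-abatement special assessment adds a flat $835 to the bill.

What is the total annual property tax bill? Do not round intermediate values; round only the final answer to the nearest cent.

Assessed value = $2,218,760 × 0.3 = $665,628
Community College District: $665,628 × 0.00157 = $1,045.03596
Fairoaks CSD: $665,628 × 0.02779 = $18,497.80212
City of Kemper: $665,628 × 0.01121 = $7,461.68988
Levies subtotal = $27,004.52796
After credit = $27,004.52796 − $341 = $26,663.52796
Total = $26,663.52796 + $835 = $27,498.52796

$27,498.53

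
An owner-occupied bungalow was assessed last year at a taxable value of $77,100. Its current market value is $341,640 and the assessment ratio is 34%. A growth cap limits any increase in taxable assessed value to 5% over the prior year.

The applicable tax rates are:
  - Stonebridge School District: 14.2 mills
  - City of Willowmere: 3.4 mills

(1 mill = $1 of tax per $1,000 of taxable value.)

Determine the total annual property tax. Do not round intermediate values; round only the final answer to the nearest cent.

Uncapped assessed value = $341,640 × 0.34 = $116,157.6
Cap limit = $77,100 × 1.05 = $80,955
Taxable assessed value = min($116,157.6, $80,955) = $80,955 (cap binds)
Stonebridge School District: $80,955 × 0.0142 = $1,149.561
City of Willowmere: $80,955 × 0.0034 = $275.247
Total = $1,424.808

$1,424.81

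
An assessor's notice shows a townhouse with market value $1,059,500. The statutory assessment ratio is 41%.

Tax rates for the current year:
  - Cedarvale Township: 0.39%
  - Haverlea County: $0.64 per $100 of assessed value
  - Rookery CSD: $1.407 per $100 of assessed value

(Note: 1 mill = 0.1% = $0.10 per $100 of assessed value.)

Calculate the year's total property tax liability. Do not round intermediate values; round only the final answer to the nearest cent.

Assessed value = $1,059,500 × 0.41 = $434,395
Cedarvale Township: $434,395 × 0.0039 = $1,694.1405
Haverlea County: $434,395 × 0.0064 = $2,780.128
Rookery CSD: $434,395 × 0.01407 = $6,111.93765
Total = $10,586.20615

$10,586.21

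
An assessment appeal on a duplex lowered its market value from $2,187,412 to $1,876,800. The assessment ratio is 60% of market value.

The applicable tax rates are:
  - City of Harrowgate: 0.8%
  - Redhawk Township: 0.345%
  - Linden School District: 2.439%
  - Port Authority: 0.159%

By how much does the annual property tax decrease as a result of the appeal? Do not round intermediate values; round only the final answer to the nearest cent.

$6,975.72

Old assessed value = $2,187,412 × 0.6 = $1,312,447.2
New assessed value = $1,876,800 × 0.6 = $1,126,080
Combined rate = 0.008 + 0.00345 + 0.02439 + 0.00159 = 0.03743
Old tax = $1,312,447.2 × 0.03743 = $49,124.898696
New tax = $1,126,080 × 0.03743 = $42,149.1744
Reduction = $49,124.898696 − $42,149.1744 = $6,975.724296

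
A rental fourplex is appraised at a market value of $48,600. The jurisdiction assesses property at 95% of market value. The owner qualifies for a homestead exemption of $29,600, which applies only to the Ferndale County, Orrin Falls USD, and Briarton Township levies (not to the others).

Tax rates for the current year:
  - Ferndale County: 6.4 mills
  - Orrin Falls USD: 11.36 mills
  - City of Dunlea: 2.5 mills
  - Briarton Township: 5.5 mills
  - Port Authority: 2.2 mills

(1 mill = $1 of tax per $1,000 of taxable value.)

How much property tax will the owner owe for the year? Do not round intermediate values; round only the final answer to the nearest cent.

$602.42

Assessed value = $48,600 × 0.95 = $46,170
Ferndale County: ($46,170 − $29,600) × 0.0064 = $16,570 × 0.0064 = $106.048
Orrin Falls USD: ($46,170 − $29,600) × 0.01136 = $16,570 × 0.01136 = $188.2352
City of Dunlea: $46,170 × 0.0025 = $115.425
Briarton Township: ($46,170 − $29,600) × 0.0055 = $16,570 × 0.0055 = $91.135
Port Authority: $46,170 × 0.0022 = $101.574
Total = $602.4172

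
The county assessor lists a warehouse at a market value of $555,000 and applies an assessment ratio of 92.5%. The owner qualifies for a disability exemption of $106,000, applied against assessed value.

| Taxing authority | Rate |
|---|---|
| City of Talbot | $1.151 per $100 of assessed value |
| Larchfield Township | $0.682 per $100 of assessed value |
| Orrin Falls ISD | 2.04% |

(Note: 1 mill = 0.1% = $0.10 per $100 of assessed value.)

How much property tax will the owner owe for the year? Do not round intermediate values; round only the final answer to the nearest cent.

$15,777.63

Assessed value = $555,000 × 0.925 = $513,375
Taxable value = $513,375 − $106,000 = $407,375
City of Talbot: $407,375 × 0.01151 = $4,688.88625
Larchfield Township: $407,375 × 0.00682 = $2,778.2975
Orrin Falls ISD: $407,375 × 0.0204 = $8,310.45
Total = $15,777.63375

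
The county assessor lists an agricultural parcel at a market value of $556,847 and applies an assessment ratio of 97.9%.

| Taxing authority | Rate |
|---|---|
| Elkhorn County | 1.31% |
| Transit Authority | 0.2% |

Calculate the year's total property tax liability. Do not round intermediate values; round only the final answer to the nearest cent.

$8,231.81

Assessed value = $556,847 × 0.979 = $545,153.213
Elkhorn County: $545,153.213 × 0.0131 = $7,141.5070903
Transit Authority: $545,153.213 × 0.002 = $1,090.306426
Total = $7,141.5070903 + $1,090.306426 = $8,231.8135163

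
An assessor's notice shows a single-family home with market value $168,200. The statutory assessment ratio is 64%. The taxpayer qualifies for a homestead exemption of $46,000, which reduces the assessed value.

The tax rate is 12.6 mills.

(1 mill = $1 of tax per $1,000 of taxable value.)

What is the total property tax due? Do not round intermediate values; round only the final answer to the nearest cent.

$776.76

Assessed value = $168,200 × 0.64 = $107,648
Taxable value = $107,648 − $46,000 = $61,648
Tax = $61,648 × 0.0126 = $776.7648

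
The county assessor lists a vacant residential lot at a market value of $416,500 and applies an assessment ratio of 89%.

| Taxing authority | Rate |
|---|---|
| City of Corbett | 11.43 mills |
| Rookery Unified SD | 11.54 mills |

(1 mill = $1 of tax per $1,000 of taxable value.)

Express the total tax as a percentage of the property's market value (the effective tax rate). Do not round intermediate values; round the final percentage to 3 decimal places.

Assessed value = $416,500 × 0.89 = $370,685
City of Corbett: $370,685 × 0.01143 = $4,236.92955
Rookery Unified SD: $370,685 × 0.01154 = $4,277.7049
Total tax = $8,514.63445
Effective rate = $8,514.63445 ÷ $416,500 = 2.044% of market value

2.044%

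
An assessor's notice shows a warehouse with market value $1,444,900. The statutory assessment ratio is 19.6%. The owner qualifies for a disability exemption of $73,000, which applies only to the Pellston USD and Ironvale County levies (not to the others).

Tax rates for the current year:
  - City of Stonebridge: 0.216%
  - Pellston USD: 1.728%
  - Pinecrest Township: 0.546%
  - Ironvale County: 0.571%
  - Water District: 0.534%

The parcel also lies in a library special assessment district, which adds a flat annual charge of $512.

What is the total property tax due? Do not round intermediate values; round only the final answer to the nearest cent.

$9,014.78

Assessed value = $1,444,900 × 0.196 = $283,200.4
City of Stonebridge: $283,200.4 × 0.00216 = $611.712864
Pellston USD: ($283,200.4 − $73,000) × 0.01728 = $210,200.4 × 0.01728 = $3,632.262912
Pinecrest Township: $283,200.4 × 0.00546 = $1,546.274184
Ironvale County: ($283,200.4 − $73,000) × 0.00571 = $210,200.4 × 0.00571 = $1,200.244284
Water District: $283,200.4 × 0.00534 = $1,512.290136
Levies subtotal = $8,502.78438
Total = $8,502.78438 + $512 = $9,014.78438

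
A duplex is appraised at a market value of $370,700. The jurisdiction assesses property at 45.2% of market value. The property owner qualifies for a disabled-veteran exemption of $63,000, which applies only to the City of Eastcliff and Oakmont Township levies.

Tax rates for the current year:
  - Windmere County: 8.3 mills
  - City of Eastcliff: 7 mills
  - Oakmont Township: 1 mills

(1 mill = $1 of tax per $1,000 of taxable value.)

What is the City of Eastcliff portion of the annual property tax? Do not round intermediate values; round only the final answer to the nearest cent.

$731.89

Assessed value = $370,700 × 0.452 = $167,556.4
City of Eastcliff taxable value = $167,556.4 − $63,000 = $104,556.4
City of Eastcliff levy = $104,556.4 × 0.007 = $731.8948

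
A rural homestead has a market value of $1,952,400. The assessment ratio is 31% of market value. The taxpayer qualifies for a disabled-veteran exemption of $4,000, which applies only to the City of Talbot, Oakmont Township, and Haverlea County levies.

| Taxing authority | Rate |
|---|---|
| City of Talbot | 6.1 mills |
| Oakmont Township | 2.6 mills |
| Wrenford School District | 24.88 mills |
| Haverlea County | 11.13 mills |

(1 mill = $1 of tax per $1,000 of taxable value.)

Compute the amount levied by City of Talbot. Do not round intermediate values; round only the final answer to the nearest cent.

Assessed value = $1,952,400 × 0.31 = $605,244
City of Talbot taxable value = $605,244 − $4,000 = $601,244
City of Talbot levy = $601,244 × 0.0061 = $3,667.5884

$3,667.59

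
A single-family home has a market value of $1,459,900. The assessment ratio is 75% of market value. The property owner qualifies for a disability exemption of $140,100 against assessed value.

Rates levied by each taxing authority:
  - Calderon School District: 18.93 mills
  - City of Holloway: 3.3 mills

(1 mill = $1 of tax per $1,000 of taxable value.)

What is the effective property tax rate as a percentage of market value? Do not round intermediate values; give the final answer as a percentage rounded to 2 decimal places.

Assessed value = $1,459,900 × 0.75 = $1,094,925
Taxable value = $1,094,925 − $140,100 = $954,825
Calderon School District: $954,825 × 0.01893 = $18,074.83725
City of Holloway: $954,825 × 0.0033 = $3,150.9225
Total tax = $21,225.75975
Effective rate = $21,225.75975 ÷ $1,459,900 = 1.45% of market value

1.45%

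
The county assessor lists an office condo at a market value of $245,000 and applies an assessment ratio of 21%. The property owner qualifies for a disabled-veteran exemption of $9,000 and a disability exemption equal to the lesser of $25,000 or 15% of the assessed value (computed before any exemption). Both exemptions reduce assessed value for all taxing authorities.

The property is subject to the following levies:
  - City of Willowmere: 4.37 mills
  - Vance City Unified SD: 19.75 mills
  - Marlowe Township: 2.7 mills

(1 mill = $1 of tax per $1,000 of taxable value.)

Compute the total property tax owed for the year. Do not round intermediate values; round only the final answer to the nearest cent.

Assessed value = $245,000 × 0.21 = $51,450
Disability exemption = min($25,000, 15% × $51,450) = min($25,000, $7,717.5) = $7,717.5 (percentage binds)
Taxable value = $51,450 − $9,000 − $7,717.5 = $34,732.5
City of Willowmere: $34,732.5 × 0.00437 = $151.781025
Vance City Unified SD: $34,732.5 × 0.01975 = $685.966875
Marlowe Township: $34,732.5 × 0.0027 = $93.77775
Total = $931.52565

$931.53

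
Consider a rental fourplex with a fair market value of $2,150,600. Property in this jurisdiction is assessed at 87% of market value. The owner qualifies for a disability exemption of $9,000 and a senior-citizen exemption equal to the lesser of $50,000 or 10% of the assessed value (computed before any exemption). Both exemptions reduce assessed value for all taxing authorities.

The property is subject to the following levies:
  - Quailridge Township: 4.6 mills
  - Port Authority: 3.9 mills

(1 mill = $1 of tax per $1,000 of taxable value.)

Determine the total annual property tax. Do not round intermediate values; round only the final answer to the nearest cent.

$15,402.19

Assessed value = $2,150,600 × 0.87 = $1,871,022
Senior-citizen exemption = min($50,000, 10% × $1,871,022) = min($50,000, $187,102.2) = $50,000 (dollar cap binds)
Taxable value = $1,871,022 − $9,000 − $50,000 = $1,812,022
Quailridge Township: $1,812,022 × 0.0046 = $8,335.3012
Port Authority: $1,812,022 × 0.0039 = $7,066.8858
Total = $15,402.187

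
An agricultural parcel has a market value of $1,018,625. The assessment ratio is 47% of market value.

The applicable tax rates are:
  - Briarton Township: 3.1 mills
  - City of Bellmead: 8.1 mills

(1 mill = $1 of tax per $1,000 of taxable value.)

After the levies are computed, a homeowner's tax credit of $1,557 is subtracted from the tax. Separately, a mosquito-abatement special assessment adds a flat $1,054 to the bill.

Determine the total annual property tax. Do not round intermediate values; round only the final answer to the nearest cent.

$4,859.04

Assessed value = $1,018,625 × 0.47 = $478,753.75
Briarton Township: $478,753.75 × 0.0031 = $1,484.136625
City of Bellmead: $478,753.75 × 0.0081 = $3,877.905375
Levies subtotal = $5,362.042
After credit = $5,362.042 − $1,557 = $3,805.042
Total = $3,805.042 + $1,054 = $4,859.042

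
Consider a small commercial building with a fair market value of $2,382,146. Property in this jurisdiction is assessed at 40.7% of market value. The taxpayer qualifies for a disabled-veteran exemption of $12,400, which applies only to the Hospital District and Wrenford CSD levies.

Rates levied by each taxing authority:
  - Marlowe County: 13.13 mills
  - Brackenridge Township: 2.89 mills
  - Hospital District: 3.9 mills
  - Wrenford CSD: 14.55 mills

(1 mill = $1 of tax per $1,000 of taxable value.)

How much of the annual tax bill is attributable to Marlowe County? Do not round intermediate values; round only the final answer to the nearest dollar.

$12,730

Assessed value = $2,382,146 × 0.407 = $969,533.422
Marlowe County taxable value = $969,533.422 (exemption does not apply)
Marlowe County levy = $969,533.422 × 0.01313 = $12,729.97383086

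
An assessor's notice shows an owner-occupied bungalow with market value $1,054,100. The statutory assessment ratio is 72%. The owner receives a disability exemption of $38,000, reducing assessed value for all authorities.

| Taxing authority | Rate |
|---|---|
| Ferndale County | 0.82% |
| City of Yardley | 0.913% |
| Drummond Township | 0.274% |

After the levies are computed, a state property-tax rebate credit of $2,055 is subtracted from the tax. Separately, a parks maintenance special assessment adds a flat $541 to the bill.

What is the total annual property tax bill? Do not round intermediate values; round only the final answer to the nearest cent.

$12,955.51

Assessed value = $1,054,100 × 0.72 = $758,952
Taxable value = $758,952 − $38,000 = $720,952
Ferndale County: $720,952 × 0.0082 = $5,911.8064
City of Yardley: $720,952 × 0.00913 = $6,582.29176
Drummond Township: $720,952 × 0.00274 = $1,975.40848
Levies subtotal = $14,469.50664
After credit = $14,469.50664 − $2,055 = $12,414.50664
Total = $12,414.50664 + $541 = $12,955.50664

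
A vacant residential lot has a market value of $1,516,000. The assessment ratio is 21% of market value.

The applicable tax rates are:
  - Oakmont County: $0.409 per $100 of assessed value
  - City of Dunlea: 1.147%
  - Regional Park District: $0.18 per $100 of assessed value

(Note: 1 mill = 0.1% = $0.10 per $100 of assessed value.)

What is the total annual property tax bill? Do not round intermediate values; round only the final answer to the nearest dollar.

Assessed value = $1,516,000 × 0.21 = $318,360
Oakmont County: $318,360 × 0.00409 = $1,302.0924
City of Dunlea: $318,360 × 0.01147 = $3,651.5892
Regional Park District: $318,360 × 0.0018 = $573.048
Total = $5,526.7296

$5,527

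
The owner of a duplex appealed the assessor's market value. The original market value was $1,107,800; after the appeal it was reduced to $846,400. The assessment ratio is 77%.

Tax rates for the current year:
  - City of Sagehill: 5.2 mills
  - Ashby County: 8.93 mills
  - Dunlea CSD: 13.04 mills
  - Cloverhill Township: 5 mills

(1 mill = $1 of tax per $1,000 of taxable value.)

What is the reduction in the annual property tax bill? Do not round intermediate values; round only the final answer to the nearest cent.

$6,475.11

Old assessed value = $1,107,800 × 0.77 = $853,006
New assessed value = $846,400 × 0.77 = $651,728
Combined rate = 0.0052 + 0.00893 + 0.01304 + 0.005 = 0.03217
Old tax = $853,006 × 0.03217 = $27,441.20302
New tax = $651,728 × 0.03217 = $20,966.08976
Reduction = $27,441.20302 − $20,966.08976 = $6,475.11326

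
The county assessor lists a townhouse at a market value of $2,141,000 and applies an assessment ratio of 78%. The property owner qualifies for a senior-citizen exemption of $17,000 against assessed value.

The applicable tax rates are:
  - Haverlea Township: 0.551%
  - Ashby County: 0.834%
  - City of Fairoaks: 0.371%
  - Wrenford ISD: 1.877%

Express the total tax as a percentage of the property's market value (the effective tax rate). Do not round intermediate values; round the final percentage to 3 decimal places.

Assessed value = $2,141,000 × 0.78 = $1,669,980
Taxable value = $1,669,980 − $17,000 = $1,652,980
Haverlea Township: $1,652,980 × 0.00551 = $9,107.9198
Ashby County: $1,652,980 × 0.00834 = $13,785.8532
City of Fairoaks: $1,652,980 × 0.00371 = $6,132.5558
Wrenford ISD: $1,652,980 × 0.01877 = $31,026.4346
Total tax = $60,052.7634
Effective rate = $60,052.7634 ÷ $2,141,000 = 2.805% of market value

2.805%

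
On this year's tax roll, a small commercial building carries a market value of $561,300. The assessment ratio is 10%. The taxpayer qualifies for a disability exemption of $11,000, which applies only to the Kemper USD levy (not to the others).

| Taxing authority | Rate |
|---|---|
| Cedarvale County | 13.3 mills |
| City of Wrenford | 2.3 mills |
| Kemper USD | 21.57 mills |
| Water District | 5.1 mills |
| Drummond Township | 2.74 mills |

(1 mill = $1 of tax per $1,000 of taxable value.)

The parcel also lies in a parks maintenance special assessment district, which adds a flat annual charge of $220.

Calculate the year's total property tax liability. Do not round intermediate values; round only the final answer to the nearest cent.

$2,509.14

Assessed value = $561,300 × 0.1 = $56,130
Cedarvale County: $56,130 × 0.0133 = $746.529
City of Wrenford: $56,130 × 0.0023 = $129.099
Kemper USD: ($56,130 − $11,000) × 0.02157 = $45,130 × 0.02157 = $973.4541
Water District: $56,130 × 0.0051 = $286.263
Drummond Township: $56,130 × 0.00274 = $153.7962
Levies subtotal = $2,289.1413
Total = $2,289.1413 + $220 = $2,509.1413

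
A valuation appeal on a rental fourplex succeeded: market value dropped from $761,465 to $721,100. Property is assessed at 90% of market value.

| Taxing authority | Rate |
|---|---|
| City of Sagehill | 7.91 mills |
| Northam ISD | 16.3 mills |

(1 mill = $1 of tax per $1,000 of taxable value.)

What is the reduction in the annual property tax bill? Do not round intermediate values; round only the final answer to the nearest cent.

Old assessed value = $761,465 × 0.9 = $685,318.5
New assessed value = $721,100 × 0.9 = $648,990
Combined rate = 0.00791 + 0.0163 = 0.02421
Old tax = $685,318.5 × 0.02421 = $16,591.560885
New tax = $648,990 × 0.02421 = $15,712.0479
Reduction = $16,591.560885 − $15,712.0479 = $879.512985

$879.51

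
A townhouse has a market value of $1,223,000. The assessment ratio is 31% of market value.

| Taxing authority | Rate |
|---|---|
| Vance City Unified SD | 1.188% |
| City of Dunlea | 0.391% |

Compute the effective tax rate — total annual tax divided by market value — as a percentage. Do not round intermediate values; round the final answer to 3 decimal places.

0.489%

Assessed value = $1,223,000 × 0.31 = $379,130
Vance City Unified SD: $379,130 × 0.01188 = $4,504.0644
City of Dunlea: $379,130 × 0.00391 = $1,482.3983
Total tax = $5,986.4627
Effective rate = $5,986.4627 ÷ $1,223,000 = 0.489% of market value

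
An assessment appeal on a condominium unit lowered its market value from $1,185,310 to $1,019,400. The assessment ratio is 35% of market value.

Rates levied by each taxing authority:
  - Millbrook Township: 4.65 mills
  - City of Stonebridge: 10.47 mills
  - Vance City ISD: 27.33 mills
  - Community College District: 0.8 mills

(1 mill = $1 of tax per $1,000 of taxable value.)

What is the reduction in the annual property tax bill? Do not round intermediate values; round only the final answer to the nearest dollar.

$2,511

Old assessed value = $1,185,310 × 0.35 = $414,858.5
New assessed value = $1,019,400 × 0.35 = $356,790
Combined rate = 0.00465 + 0.01047 + 0.02733 + 0.0008 = 0.04325
Old tax = $414,858.5 × 0.04325 = $17,942.630125
New tax = $356,790 × 0.04325 = $15,431.1675
Reduction = $17,942.630125 − $15,431.1675 = $2,511.462625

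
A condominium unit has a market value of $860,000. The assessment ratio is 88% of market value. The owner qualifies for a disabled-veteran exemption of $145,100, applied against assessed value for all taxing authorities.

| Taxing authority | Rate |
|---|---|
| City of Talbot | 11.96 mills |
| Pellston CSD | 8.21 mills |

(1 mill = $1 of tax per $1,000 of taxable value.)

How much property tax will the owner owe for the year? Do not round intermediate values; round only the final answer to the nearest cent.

$12,337.99

Assessed value = $860,000 × 0.88 = $756,800
Taxable value = $756,800 − $145,100 = $611,700
City of Talbot: $611,700 × 0.01196 = $7,315.932
Pellston CSD: $611,700 × 0.00821 = $5,022.057
Total = $7,315.932 + $5,022.057 = $12,337.989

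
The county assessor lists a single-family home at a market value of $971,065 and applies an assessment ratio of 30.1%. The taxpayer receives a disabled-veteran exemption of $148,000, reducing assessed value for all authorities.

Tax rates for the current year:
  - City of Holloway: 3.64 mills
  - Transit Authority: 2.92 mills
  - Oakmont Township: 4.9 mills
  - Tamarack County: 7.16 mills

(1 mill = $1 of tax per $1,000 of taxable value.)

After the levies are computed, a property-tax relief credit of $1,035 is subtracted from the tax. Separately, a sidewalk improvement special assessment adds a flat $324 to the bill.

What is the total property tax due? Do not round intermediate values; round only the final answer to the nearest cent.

$1,975.69

Assessed value = $971,065 × 0.301 = $292,290.565
Taxable value = $292,290.565 − $148,000 = $144,290.565
City of Holloway: $144,290.565 × 0.00364 = $525.2176566
Transit Authority: $144,290.565 × 0.00292 = $421.3284498
Oakmont Township: $144,290.565 × 0.0049 = $707.0237685
Tamarack County: $144,290.565 × 0.00716 = $1,033.1204454
Levies subtotal = $2,686.6903203
After credit = $2,686.6903203 − $1,035 = $1,651.6903203
Total = $1,651.6903203 + $324 = $1,975.6903203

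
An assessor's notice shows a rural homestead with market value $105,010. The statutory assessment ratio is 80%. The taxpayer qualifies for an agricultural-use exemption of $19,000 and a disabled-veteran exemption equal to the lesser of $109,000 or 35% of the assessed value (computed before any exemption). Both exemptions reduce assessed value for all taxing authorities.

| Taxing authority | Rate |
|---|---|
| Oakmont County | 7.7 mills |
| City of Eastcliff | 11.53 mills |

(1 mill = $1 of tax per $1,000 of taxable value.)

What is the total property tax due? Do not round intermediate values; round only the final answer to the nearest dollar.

$685

Assessed value = $105,010 × 0.8 = $84,008
Disabled-veteran exemption = min($109,000, 35% × $84,008) = min($109,000, $29,402.8) = $29,402.8 (percentage binds)
Taxable value = $84,008 − $19,000 − $29,402.8 = $35,605.2
Oakmont County: $35,605.2 × 0.0077 = $274.16004
City of Eastcliff: $35,605.2 × 0.01153 = $410.527956
Total = $684.687996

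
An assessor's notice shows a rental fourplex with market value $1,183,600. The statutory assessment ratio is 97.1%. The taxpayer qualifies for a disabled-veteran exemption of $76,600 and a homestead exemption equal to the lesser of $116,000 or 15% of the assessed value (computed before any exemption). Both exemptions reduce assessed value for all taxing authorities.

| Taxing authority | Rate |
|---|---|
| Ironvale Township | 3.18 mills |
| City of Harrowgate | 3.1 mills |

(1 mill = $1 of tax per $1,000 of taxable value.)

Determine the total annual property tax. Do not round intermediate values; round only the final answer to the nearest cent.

$6,007.92

Assessed value = $1,183,600 × 0.971 = $1,149,275.6
Homestead exemption = min($116,000, 15% × $1,149,275.6) = min($116,000, $172,391.34) = $116,000 (dollar cap binds)
Taxable value = $1,149,275.6 − $76,600 − $116,000 = $956,675.6
Ironvale Township: $956,675.6 × 0.00318 = $3,042.228408
City of Harrowgate: $956,675.6 × 0.0031 = $2,965.69436
Total = $6,007.922768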